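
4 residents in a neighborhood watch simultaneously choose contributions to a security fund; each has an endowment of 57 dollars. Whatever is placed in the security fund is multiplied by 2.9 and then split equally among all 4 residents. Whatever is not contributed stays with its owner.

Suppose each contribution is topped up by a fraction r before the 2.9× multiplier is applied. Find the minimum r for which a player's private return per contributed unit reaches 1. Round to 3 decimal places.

With matching at rate r, one contributed unit becomes (1 + r) in the security fund and returns 2.9 × (1 + r) / 4 to the contributor.
Setting this equal to 1: 1 + r = 4/2.9 = 1.3793.
So the minimum matching rate is r = 1.3793 − 1 = 0.379.

0.379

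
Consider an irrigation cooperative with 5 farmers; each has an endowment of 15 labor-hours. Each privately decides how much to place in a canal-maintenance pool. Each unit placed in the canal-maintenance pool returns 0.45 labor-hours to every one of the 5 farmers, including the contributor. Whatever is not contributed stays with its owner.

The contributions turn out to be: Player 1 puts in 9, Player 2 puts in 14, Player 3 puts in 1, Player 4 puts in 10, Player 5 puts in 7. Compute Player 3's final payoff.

32.45 labor-hours

Total contributed: 9 + 14 + 1 + 10 + 7 = 41.
Each receives 0.45 × 41 = 18.45 from the canal-maintenance pool.
Player 3 keeps 15 − 1 = 14, so Player 3's payoff is 14 + 18.45 = 32.45.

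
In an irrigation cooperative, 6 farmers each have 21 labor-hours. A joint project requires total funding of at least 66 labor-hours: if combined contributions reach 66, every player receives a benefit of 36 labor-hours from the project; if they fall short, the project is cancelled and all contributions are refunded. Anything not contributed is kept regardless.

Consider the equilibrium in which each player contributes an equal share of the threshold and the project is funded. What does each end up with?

46 labor-hours

Equal share of the threshold: 66/6 = 11.
At this profile no one gains by cutting their contribution: any cut drops the total below 66, the project is cancelled, contributions are refunded, and the deviator ends with 21, which is less than 21 − 11 + 36 = 46. Contributing more than 11 just wastes the excess. So contributing exactly 11 is a best response.
Each player's payoff: 21 − 11 + 36 = 46.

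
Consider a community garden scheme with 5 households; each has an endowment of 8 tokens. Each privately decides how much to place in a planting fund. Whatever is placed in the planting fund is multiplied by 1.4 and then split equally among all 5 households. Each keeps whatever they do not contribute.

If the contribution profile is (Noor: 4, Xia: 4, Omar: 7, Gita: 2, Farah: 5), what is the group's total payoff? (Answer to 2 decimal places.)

48.80 tokens

Total contributed: 4 + 4 + 7 + 2 + 5 = 22; total kept: 5 × 8 − 22 = 18.
The planting fund pays out 1.4 × 22 = 30.80 in aggregate.
Group total = 18 + 30.80 = 48.80.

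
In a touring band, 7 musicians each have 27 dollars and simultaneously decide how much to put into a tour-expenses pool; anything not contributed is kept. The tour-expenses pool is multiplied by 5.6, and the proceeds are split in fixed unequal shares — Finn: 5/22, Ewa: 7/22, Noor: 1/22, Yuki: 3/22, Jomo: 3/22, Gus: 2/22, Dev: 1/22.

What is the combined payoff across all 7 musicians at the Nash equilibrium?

437.40 dollars

For player j, contributing a unit is worthwhile iff 5.6 × (j's share) ≥ 1, i.e. iff j's share is at least 0.1786.
Finn and Ewa clear that bar, contributing 27 each; the remaining 5 contribute 0. Total contributed: 54.
The tour-expenses pool pays out 5.6 × 54 = 302.40 in total (split across the unequal shares, but the aggregate is all that matters for the group sum).
The 5 free-riders keep 27 each, adding 135. Group total = 135 + 302.40 = 437.40.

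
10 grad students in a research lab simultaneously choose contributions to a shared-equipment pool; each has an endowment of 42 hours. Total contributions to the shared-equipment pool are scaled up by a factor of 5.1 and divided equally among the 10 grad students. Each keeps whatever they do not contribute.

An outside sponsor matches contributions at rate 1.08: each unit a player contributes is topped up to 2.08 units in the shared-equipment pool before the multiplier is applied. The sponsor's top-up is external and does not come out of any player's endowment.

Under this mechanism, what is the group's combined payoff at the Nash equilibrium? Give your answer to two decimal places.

Under the mechanism each unit contributed yields 5.1 × 2.08 / 10 = 1.0608 back to its contributor per unit of net cost, which exceeds 1, making full contribution the dominant choice for everyone.
At the Nash equilibrium everyone contributes 42. Group total payoff = 5.1 × 2.08 × 420 = 4455.36.

4455.36 hours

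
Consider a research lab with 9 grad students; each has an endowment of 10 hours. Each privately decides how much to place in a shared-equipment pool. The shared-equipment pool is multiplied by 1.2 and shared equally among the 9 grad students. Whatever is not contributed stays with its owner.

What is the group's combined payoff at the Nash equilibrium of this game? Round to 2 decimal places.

90.00 hours

Each contributed unit returns 1.2/9 = 0.1333 to its contributor — below 1 — so contributing 0 is dominant for every player. At the Nash equilibrium everyone keeps their 10, and the group total is 9 × 10 = 90.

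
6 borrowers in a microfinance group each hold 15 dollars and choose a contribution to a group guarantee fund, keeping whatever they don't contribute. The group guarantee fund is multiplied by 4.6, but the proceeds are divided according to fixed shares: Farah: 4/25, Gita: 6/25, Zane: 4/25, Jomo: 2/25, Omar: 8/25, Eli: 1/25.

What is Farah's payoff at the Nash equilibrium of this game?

For player j, contributing a unit is worthwhile iff 4.6 × (j's share) ≥ 1, i.e. iff j's share is at least 0.2174.
Gita and Omar are above the threshold, contributing 15 each; the remaining 4 contribute 0. Total contributed: 30.
Farah keeps 15 and receives 4.6 × 30 × 4/25 = 22.08 from the group guarantee fund, for a payoff of 37.08.

37.08 dollars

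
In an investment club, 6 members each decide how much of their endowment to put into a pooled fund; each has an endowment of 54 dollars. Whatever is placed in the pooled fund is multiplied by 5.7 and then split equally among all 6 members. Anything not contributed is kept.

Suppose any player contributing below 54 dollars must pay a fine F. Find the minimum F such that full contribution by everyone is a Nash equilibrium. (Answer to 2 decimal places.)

Given the others contribute fully, the best deviation is to contribute 0 (any partial contribution still incurs the fine and gives up units whose private return 0.9500 is below 1).
Deviating from 54 to 0 saves 54 dollars but forfeits the deviator's share of the drop in the pooled fund: 5.7/6 × 54 = 51.30.
So the deviation gain is 54 − 51.30 = 2.70, and the fine must be at least 2.70 dollars to wipe it out.

2.70 dollars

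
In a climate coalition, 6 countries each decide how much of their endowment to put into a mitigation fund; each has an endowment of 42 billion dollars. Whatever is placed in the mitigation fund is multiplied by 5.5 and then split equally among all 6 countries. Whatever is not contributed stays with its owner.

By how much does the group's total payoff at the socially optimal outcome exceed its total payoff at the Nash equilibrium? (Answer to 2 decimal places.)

Each contributed unit returns 5.5/6 = 0.9167 to its contributor — below 1 — so contributing 0 is dominant for every player. At the Nash equilibrium everyone keeps their 42, and the group total is 6 × 42 = 252.
Each contributed unit returns 5.500 to the group as a whole (0.9167 to each of 6 players), which exceeds 1, so the social optimum is full contribution: group total = 5.500 × 252 = 1386.00.
Efficiency loss = 1386.00 − 252 = 1134.00.

1134.00 billion dollars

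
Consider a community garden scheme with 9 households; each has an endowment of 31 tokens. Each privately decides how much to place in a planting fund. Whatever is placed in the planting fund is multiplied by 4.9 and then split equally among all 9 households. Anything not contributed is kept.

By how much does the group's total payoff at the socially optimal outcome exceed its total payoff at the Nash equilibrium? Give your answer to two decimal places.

Each contributed unit returns 4.9/9 = 0.5444 to its contributor — below 1 — so contributing 0 is dominant for every player. At the Nash equilibrium everyone keeps their 31, and the group total is 9 × 31 = 279.
Each contributed unit returns 4.900 to the group as a whole (0.5444 to each of 9 players), which exceeds 1, so the social optimum is full contribution: group total = 4.900 × 279 = 1367.10.
Efficiency loss = 1367.10 − 279 = 1088.10.

1088.10 tokens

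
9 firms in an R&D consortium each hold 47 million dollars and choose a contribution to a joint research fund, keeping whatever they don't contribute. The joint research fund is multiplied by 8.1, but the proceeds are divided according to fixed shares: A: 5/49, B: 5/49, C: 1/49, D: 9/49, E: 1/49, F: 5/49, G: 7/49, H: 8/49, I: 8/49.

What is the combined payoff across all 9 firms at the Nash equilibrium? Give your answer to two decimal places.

1757.80 million dollars

Player j's private return per contributed unit is 8.1 × (j's share). Contributing is weakly dominant for j when that share is at least 1/8.1 = 0.1235, and contributing 0 is dominant otherwise.
D, G, H and I are above the threshold, contributing 47 each; the remaining 5 contribute 0. Total contributed: 188.
The joint research fund pays out 8.1 × 188 = 1522.80 in total (split across the unequal shares, but the aggregate is all that matters for the group sum).
The 5 free-riders keep 47 each, adding 235. Group total = 235 + 1522.80 = 1757.80.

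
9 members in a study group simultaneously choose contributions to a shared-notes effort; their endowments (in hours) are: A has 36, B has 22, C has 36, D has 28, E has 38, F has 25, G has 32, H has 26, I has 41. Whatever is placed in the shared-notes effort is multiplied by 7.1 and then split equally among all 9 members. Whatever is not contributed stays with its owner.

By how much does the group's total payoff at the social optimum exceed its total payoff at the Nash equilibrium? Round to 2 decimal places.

1732.40 hours

The private return per contributed unit is 7.1/9 = 0.7889 < 1 for every player regardless of endowment, so the Nash equilibrium is zero contribution and the group total is Σ E_j = 36 + 22 + 36 + 28 + 38 + 25 + 32 + 26 + 41 = 284.
Each contributed unit returns 7.100 to the group, so the social optimum is full contribution by everyone: group total = 7.100 × 284 = 2016.40.
Efficiency loss = (7.100 − 1) × 284 = 1732.40.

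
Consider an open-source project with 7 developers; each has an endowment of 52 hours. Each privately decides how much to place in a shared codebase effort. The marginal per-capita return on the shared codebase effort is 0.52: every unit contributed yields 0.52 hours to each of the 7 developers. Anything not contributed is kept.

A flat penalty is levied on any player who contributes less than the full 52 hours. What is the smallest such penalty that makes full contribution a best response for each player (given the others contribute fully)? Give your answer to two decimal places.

Given the others contribute fully, the best deviation is to contribute 0 (any partial contribution still incurs the fine and gives up units whose private return 0.52 is below 1).
Deviating from 52 to 0 saves 52 hours but forfeits the deviator's share of the drop in the shared codebase effort: 0.52 × 52 = 27.04.
So the deviation gain is 52 − 27.04 = 24.96, and the fine must be at least 24.96 hours to wipe it out.

24.96 hours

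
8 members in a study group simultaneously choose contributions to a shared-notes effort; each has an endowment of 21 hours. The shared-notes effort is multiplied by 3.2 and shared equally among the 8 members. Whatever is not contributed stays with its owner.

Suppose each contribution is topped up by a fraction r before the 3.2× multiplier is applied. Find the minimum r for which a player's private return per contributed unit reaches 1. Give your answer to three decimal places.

1.500

With matching at rate r, one contributed unit becomes (1 + r) in the shared-notes effort and returns 3.2 × (1 + r) / 8 to the contributor.
Setting this equal to 1: 1 + r = 8/3.2 = 2.5000.
So the minimum matching rate is r = 2.5000 − 1 = 1.500.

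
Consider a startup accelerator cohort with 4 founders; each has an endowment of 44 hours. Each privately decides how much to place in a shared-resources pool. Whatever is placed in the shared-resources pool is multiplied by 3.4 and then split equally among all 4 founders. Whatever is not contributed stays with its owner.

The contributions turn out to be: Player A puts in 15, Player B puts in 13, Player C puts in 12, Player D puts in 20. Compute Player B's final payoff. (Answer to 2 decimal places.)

82.00 hours

Total contributed: 15 + 13 + 12 + 20 = 60.
Each receives 3.4 × 60 / 4 = 51.00 from the shared-resources pool.
Player B keeps 44 − 13 = 31, so Player B's payoff is 31 + 51.00 = 82.00.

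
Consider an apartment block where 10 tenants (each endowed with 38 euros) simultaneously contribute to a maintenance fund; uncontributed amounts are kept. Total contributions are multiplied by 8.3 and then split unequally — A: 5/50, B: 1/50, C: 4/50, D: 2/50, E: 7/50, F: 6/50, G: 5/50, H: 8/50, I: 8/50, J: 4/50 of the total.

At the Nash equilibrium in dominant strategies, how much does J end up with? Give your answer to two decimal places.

Each unit j contributes comes back to j as 8.3 × (j's share), so j prefers to contribute only if that share exceeds 1/8.3 = 0.1205; otherwise keeping the unit dominates.
The shares above 0.1205 belong to E, H and I, contributing 38 each; the remaining 7 contribute 0. Total contributed: 114.
J keeps 38 and receives 8.3 × 114 × 4/50 = 75.70 from the maintenance fund, for a payoff of 113.70.

113.70 euros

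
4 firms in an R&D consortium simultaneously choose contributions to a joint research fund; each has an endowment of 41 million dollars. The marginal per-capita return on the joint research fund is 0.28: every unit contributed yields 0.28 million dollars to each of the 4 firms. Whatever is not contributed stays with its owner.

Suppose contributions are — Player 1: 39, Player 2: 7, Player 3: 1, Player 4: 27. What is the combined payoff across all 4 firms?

172.88 million dollars

Total contributed: 39 + 7 + 1 + 27 = 74; total kept: 4 × 41 − 74 = 90.
The joint research fund pays out 0.28 × 4 × 74 = 82.88 in aggregate.
Group total = 90 + 82.88 = 172.88.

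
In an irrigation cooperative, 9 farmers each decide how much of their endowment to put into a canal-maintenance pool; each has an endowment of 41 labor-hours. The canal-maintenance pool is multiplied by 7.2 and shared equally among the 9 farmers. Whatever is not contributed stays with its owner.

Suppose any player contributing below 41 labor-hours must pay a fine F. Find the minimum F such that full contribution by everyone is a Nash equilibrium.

8.20 labor-hours

Given the others contribute fully, the best deviation is to contribute 0 (any partial contribution still incurs the fine and gives up units whose private return 0.8000 is below 1).
Deviating from 41 to 0 saves 41 labor-hours but forfeits the deviator's share of the drop in the canal-maintenance pool: 7.2/9 × 41 = 32.80.
So the deviation gain is 41 − 32.80 = 8.20, and the fine must be at least 8.20 labor-hours to wipe it out.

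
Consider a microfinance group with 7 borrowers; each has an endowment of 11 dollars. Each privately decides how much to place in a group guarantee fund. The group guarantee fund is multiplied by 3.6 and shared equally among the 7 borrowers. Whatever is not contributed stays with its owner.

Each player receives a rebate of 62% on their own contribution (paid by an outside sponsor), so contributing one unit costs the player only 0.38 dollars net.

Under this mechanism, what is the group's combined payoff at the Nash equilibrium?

Under the mechanism each unit contributed yields (3.6/7) / 0.38 = 1.3534 back to its contributor per unit of net cost, which exceeds 1, making full contribution the dominant choice for everyone.
At the Nash equilibrium everyone contributes 11. Group total payoff = 7 × (11 × 0.62 + 3.6 × 11) = 324.94.

324.94 dollars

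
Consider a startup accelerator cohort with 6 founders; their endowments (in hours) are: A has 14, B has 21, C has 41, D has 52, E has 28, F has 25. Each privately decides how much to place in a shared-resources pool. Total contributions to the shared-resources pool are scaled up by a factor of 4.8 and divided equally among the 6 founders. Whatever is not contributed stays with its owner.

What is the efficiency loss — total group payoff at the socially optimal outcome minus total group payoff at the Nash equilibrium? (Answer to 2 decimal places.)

687.80 hours

The private return per contributed unit is 4.8/6 = 0.8000 < 1 for every player regardless of endowment, so the Nash equilibrium is zero contribution and the group total is Σ E_j = 14 + 21 + 41 + 52 + 28 + 25 = 181.
Each contributed unit returns 4.800 to the group, so the social optimum is full contribution by everyone: group total = 4.800 × 181 = 868.80.
Efficiency loss = (4.800 − 1) × 181 = 687.80.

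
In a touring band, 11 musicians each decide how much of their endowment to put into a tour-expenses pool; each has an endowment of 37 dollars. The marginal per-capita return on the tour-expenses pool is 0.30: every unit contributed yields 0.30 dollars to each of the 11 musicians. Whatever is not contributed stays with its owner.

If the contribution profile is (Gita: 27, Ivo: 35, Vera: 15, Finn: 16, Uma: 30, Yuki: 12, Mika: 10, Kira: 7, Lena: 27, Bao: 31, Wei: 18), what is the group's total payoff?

Total contributed: 27 + 35 + 15 + 16 + 30 + 12 + 10 + 7 + 27 + 31 + 18 = 228; total kept: 11 × 37 − 228 = 179.
The tour-expenses pool pays out 0.30 × 11 × 228 = 752.40 in aggregate.
Group total = 179 + 752.40 = 931.40.

931.40 dollars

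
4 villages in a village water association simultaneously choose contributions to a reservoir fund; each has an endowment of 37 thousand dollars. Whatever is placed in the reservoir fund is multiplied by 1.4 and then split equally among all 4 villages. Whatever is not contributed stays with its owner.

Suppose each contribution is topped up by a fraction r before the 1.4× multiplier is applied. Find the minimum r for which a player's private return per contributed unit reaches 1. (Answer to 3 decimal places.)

With matching at rate r, one contributed unit becomes (1 + r) in the reservoir fund and returns 1.4 × (1 + r) / 4 to the contributor.
Setting this equal to 1: 1 + r = 4/1.4 = 2.8571.
So the minimum matching rate is r = 2.8571 − 1 = 1.857.

1.857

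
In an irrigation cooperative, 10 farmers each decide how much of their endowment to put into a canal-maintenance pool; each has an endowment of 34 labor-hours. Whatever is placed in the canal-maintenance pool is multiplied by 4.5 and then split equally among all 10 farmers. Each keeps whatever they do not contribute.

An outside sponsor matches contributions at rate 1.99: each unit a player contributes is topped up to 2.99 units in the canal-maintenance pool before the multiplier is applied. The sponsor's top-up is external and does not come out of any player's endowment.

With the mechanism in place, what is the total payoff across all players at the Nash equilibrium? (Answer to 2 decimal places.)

4574.70 labor-hours

The effective private return per unit is now 4.5 × 2.99 / 10 = 1.3455 > 1, so every player's dominant strategy flips to full contribution.
At the Nash equilibrium everyone contributes 34. Group total payoff = 4.5 × 2.99 × 340 = 4574.70.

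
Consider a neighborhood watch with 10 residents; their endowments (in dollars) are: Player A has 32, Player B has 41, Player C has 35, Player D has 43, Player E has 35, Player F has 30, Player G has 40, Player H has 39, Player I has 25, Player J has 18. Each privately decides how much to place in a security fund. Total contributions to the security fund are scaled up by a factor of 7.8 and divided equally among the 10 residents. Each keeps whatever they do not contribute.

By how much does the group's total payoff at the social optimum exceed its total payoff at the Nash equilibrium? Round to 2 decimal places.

2298.40 dollars

The private return per contributed unit is 7.8/10 = 0.7800 < 1 for every player regardless of endowment, so the Nash equilibrium is zero contribution and the group total is Σ E_j = 32 + 41 + 35 + 43 + 35 + 30 + 40 + 39 + 25 + 18 = 338.
Each contributed unit returns 7.800 to the group, so the social optimum is full contribution by everyone: group total = 7.800 × 338 = 2636.40.
Efficiency loss = (7.800 − 1) × 338 = 2298.40.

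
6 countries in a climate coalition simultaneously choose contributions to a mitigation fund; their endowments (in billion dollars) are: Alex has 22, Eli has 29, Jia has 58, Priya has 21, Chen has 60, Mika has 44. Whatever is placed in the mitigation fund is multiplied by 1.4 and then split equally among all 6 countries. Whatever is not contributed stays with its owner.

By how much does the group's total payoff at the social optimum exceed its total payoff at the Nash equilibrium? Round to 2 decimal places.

93.60 billion dollars

The private return per contributed unit is 1.4/6 = 0.2333 < 1 for every player regardless of endowment, so the Nash equilibrium is zero contribution and the group total is Σ E_j = 22 + 29 + 58 + 21 + 60 + 44 = 234.
Each contributed unit returns 1.400 to the group, so the social optimum is full contribution by everyone: group total = 1.400 × 234 = 327.60.
Efficiency loss = (1.400 − 1) × 234 = 93.60.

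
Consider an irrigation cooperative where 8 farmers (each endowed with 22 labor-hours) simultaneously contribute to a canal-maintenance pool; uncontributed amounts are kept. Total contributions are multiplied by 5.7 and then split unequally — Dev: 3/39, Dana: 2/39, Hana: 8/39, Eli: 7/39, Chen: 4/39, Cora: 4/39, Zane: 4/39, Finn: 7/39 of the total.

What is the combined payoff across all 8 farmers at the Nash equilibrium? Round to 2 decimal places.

A player with share s gets back 5.7·s per unit contributed, so full contribution is dominant for anyone with s > 1/5.7 = 0.1754 and zero contribution is dominant for anyone below.
Hana, Eli and Finn are above the threshold, contributing 22 each; the remaining 5 contribute 0. Total contributed: 66.
The canal-maintenance pool pays out 5.7 × 66 = 376.20 in total (split across the unequal shares, but the aggregate is all that matters for the group sum).
The 5 free-riders keep 22 each, adding 110. Group total = 110 + 376.20 = 486.20.

486.20 labor-hours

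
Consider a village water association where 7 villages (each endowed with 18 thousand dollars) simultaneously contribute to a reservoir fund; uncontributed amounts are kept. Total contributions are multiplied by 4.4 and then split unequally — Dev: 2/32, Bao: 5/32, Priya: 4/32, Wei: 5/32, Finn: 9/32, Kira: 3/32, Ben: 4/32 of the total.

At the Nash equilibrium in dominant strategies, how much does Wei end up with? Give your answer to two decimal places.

Player j's private return per contributed unit is 4.4 × (j's share). Contributing is weakly dominant for j when that share is at least 1/4.4 = 0.2273, and contributing 0 is dominant otherwise.
Only Finn (9/32) clears that bar, contributing 18; the remaining 6 contribute 0. Total contributed: 18.
Wei keeps 18 and receives 4.4 × 18 × 5/32 = 12.38 from the reservoir fund, for a payoff of 30.38.

30.38 thousand dollars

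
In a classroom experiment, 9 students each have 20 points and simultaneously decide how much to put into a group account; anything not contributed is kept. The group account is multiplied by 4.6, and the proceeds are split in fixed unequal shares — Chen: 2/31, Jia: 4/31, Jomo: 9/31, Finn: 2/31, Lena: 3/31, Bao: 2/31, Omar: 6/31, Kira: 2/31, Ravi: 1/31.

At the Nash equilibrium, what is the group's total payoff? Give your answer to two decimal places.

Player j's private return per contributed unit is 4.6 × (j's share). Contributing is weakly dominant for j when that share is at least 1/4.6 = 0.2174, and contributing 0 is dominant otherwise.
Only Jomo (9/31) clears that bar, contributing 20; the remaining 8 contribute 0. Total contributed: 20.
The group account pays out 4.6 × 20 = 92.00 in total (split across the unequal shares, but the aggregate is all that matters for the group sum).
The 8 free-riders keep 20 each, adding 160. Group total = 160 + 92.00 = 252.00.

252.00 points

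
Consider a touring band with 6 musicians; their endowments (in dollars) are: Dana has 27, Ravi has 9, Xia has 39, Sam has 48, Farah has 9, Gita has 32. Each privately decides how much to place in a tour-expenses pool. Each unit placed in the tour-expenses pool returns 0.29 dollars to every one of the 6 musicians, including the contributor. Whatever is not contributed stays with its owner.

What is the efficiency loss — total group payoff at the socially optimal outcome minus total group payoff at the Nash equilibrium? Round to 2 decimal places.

121.36 dollars

The private return per contributed unit is 0.29 < 1 for everyone, so the Nash equilibrium is zero contribution and the group total is Σ E_j = 27 + 9 + 39 + 48 + 9 + 32 = 164.
Each contributed unit returns 1.740 to the group, so the social optimum is full contribution by everyone: group total = 1.740 × 164 = 285.36.
Efficiency loss = (1.740 − 1) × 164 = 121.36.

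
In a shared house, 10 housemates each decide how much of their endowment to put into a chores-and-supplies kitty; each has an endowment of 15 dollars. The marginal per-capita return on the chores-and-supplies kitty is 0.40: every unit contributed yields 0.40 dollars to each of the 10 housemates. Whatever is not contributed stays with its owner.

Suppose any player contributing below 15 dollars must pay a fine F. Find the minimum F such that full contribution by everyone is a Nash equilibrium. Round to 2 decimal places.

9.00 dollars

Given the others contribute fully, the best deviation is to contribute 0 (any partial contribution still incurs the fine and gives up units whose private return 0.40 is below 1).
Deviating from 15 to 0 saves 15 dollars but forfeits the deviator's share of the drop in the chores-and-supplies kitty: 0.40 × 15 = 6.00.
So the deviation gain is 15 − 6.00 = 9.00, and the fine must be at least 9.00 dollars to wipe it out.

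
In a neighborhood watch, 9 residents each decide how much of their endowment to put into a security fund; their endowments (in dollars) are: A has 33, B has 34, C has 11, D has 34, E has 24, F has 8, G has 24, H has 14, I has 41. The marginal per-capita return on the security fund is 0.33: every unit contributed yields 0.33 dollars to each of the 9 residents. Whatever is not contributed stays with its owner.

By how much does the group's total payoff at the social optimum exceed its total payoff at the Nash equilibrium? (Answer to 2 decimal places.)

The private return per contributed unit is 0.33 < 1 for everyone, so the Nash equilibrium is zero contribution and the group total is Σ E_j = 33 + 34 + 11 + 34 + 24 + 8 + 24 + 14 + 41 = 223.
Each contributed unit returns 2.970 to the group, so the social optimum is full contribution by everyone: group total = 2.970 × 223 = 662.31.
Efficiency loss = (2.970 − 1) × 223 = 439.31.

439.31 dollars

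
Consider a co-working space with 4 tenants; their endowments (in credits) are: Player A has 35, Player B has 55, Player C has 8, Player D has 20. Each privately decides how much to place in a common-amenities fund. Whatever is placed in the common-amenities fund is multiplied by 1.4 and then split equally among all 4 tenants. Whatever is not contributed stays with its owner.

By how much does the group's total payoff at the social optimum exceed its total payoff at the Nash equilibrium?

47.20 credits

The private return per contributed unit is 1.4/4 = 0.3500 < 1 for every player regardless of endowment, so the Nash equilibrium is zero contribution and the group total is Σ E_j = 35 + 55 + 8 + 20 = 118.
Each contributed unit returns 1.400 to the group, so the social optimum is full contribution by everyone: group total = 1.400 × 118 = 165.20.
Efficiency loss = (1.400 − 1) × 118 = 47.20.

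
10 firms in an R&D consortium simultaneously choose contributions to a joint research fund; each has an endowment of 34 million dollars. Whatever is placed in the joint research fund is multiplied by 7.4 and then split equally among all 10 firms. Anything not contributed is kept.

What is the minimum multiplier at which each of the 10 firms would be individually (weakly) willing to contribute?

10

A contributed unit returns (multiplier)/10 to its contributor.
This reaches 1 exactly when the multiplier is 10.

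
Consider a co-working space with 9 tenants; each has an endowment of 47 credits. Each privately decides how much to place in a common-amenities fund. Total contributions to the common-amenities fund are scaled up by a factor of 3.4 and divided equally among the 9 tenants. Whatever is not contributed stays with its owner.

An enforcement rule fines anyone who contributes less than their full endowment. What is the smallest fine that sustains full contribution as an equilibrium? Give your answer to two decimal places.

29.24 credits

Given the others contribute fully, the best deviation is to contribute 0 (any partial contribution still incurs the fine and gives up units whose private return 0.3778 is below 1).
Deviating from 47 to 0 saves 47 credits but forfeits the deviator's share of the drop in the common-amenities fund: 3.4/9 × 47 = 17.76.
So the deviation gain is 47 − 17.76 = 29.24, and the fine must be at least 29.24 credits to wipe it out.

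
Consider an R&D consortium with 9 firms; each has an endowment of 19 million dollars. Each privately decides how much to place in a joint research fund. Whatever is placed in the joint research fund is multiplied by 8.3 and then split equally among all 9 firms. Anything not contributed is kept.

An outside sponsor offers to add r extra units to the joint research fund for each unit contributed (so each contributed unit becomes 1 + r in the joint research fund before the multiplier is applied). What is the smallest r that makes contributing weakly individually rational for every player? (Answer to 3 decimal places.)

With matching at rate r, one contributed unit becomes (1 + r) in the joint research fund and returns 8.3 × (1 + r) / 9 to the contributor.
Setting this equal to 1: 1 + r = 9/8.3 = 1.0843.
So the minimum matching rate is r = 1.0843 − 1 = 0.084.

0.084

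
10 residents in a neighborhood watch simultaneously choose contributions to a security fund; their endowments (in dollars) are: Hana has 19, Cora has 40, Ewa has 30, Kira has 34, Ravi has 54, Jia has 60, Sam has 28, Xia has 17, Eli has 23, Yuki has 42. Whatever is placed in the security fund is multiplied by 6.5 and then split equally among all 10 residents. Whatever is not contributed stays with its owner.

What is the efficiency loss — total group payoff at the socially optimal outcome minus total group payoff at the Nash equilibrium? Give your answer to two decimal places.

The private return per contributed unit is 6.5/10 = 0.6500 < 1 for every player regardless of endowment, so the Nash equilibrium is zero contribution and the group total is Σ E_j = 19 + 40 + 30 + 34 + 54 + 60 + 28 + 17 + 23 + 42 = 347.
Each contributed unit returns 6.500 to the group, so the social optimum is full contribution by everyone: group total = 6.500 × 347 = 2255.50.
Efficiency loss = (6.500 − 1) × 347 = 1908.50.

1908.50 dollars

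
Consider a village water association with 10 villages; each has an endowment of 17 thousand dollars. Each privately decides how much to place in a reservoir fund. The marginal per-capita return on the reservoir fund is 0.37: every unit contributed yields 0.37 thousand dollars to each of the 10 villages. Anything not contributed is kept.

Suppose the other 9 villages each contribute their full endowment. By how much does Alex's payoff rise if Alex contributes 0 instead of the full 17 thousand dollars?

10.71 thousand dollars

Switching from a contribution of 17 to 0 lets Alex keep an extra 17 thousand dollars, but lowers the reservoir fund by 17, which costs Alex their own share of that drop: 0.37 × 17 = 6.29.
Net gain = 17 − 6.29 = 10.71. The private return per contributed unit (0.37) is below 1, so free-riding is indeed the best response regardless of what the others do.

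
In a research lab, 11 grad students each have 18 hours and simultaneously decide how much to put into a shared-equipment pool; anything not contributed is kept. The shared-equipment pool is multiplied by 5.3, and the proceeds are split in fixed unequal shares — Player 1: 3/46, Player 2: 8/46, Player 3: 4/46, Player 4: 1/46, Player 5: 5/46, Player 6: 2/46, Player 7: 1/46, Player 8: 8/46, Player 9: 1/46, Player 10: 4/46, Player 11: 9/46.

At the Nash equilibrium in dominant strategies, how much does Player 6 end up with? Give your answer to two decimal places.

22.15 hours

A player with share s gets back 5.3·s per unit contributed, so full contribution is dominant for anyone with s > 1/5.3 = 0.1887 and zero contribution is dominant for anyone below.
The only share above 0.1887 is Player 11's 9/46, contributing 18; the remaining 10 contribute 0. Total contributed: 18.
Player 6 keeps 18 and receives 5.3 × 18 × 2/46 = 4.15 from the shared-equipment pool, for a payoff of 22.15.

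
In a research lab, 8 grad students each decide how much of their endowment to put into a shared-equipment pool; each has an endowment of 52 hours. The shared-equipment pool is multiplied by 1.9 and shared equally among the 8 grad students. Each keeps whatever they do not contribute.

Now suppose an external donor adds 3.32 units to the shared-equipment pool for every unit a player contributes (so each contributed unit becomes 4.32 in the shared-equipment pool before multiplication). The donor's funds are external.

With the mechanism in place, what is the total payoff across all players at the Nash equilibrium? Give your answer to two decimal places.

3414.53 hours

With the mechanism, a contributed unit returns 1.9 × 4.32 / 8 = 1.0260 per unit of net cost to the contributor — now above 1 — so contributing fully is weakly dominant for every player.
At the Nash equilibrium everyone contributes 52. Group total payoff = 1.9 × 4.32 × 416 = 3414.53.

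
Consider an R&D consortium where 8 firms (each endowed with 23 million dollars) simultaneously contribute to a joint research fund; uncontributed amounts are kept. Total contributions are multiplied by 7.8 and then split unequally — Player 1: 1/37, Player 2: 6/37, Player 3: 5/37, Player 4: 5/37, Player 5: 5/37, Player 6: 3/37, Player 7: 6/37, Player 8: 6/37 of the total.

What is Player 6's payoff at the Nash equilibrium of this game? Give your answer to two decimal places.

For player j, contributing a unit is worthwhile iff 7.8 × (j's share) ≥ 1, i.e. iff j's share is at least 0.1282.
The shares above 0.1282 belong to Player 2, Player 3, Player 4, Player 5, Player 7 and Player 8, contributing 23 each; the remaining 2 contribute 0. Total contributed: 138.
Player 6 keeps 23 and receives 7.8 × 138 × 3/37 = 87.28 from the joint research fund, for a payoff of 110.28.

110.28 million dollars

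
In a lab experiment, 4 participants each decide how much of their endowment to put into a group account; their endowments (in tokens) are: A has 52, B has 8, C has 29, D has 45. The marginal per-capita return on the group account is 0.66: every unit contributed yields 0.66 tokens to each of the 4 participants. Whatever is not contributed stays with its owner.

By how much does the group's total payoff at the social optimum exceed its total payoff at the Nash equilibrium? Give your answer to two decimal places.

The private return per contributed unit is 0.66 < 1 for everyone, so the Nash equilibrium is zero contribution and the group total is Σ E_j = 52 + 8 + 29 + 45 = 134.
Each contributed unit returns 2.640 to the group, so the social optimum is full contribution by everyone: group total = 2.640 × 134 = 353.76.
Efficiency loss = (2.640 − 1) × 134 = 219.76.

219.76 tokens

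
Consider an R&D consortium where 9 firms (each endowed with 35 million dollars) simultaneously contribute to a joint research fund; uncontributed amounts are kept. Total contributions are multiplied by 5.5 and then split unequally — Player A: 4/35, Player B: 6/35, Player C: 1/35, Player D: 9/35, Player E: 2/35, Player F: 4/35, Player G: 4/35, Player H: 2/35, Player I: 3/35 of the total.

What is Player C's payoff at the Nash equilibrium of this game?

A player with share s gets back 5.5·s per unit contributed, so full contribution is dominant for anyone with s > 1/5.5 = 0.1818 and zero contribution is dominant for anyone below.
Player D alone (share 9/35) is above the threshold, contributing 35; the remaining 8 contribute 0. Total contributed: 35.
Player C keeps 35 and receives 5.5 × 35 × 1/35 = 5.50 from the joint research fund, for a payoff of 40.50.

40.50 million dollars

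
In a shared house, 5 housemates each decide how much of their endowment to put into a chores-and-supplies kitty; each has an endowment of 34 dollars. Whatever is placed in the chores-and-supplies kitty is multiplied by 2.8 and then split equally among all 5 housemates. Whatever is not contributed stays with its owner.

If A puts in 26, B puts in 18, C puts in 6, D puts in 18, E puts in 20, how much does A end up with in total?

57.28 dollars

Total contributed: 26 + 18 + 6 + 18 + 20 = 88.
Each receives 2.8 × 88 / 5 = 49.28 from the chores-and-supplies kitty.
A keeps 34 − 26 = 8, so A's payoff is 8 + 49.28 = 57.28.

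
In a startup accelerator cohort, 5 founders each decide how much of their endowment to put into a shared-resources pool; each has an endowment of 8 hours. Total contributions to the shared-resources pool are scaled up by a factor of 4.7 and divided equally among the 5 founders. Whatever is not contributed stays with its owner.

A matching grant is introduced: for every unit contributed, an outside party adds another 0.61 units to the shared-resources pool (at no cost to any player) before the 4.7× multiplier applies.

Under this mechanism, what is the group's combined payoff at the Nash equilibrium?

302.68 hours

Under the mechanism each unit contributed yields 4.7 × 1.61 / 5 = 1.5134 back to its contributor per unit of net cost, which exceeds 1, making full contribution the dominant choice for everyone.
At the Nash equilibrium everyone contributes 8. Group total payoff = 4.7 × 1.61 × 40 = 302.68.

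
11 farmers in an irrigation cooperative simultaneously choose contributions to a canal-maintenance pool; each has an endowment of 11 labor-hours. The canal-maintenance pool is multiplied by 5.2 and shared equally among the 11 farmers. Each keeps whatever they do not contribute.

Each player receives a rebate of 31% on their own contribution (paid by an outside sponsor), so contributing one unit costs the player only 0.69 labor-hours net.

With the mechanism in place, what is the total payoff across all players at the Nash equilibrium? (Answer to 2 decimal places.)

With the mechanism, a contributed unit returns (5.2/11) / 0.69 = 0.6851 per unit of net cost — still below 1 — so contributing 0 remains dominant for every player.
Everyone keeps their endowment and the group total is 11 × 11 = 121.

121.00 labor-hours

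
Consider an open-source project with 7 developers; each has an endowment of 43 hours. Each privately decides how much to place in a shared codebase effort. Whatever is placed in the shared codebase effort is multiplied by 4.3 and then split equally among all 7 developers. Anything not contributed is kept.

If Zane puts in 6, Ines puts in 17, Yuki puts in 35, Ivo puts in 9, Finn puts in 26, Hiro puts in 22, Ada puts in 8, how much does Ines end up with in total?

Total contributed: 6 + 17 + 35 + 9 + 26 + 22 + 8 = 123.
Each receives 4.3 × 123 / 7 = 75.56 from the shared codebase effort.
Ines keeps 43 − 17 = 26, so Ines's payoff is 26 + 75.56 = 101.56.

101.56 hours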